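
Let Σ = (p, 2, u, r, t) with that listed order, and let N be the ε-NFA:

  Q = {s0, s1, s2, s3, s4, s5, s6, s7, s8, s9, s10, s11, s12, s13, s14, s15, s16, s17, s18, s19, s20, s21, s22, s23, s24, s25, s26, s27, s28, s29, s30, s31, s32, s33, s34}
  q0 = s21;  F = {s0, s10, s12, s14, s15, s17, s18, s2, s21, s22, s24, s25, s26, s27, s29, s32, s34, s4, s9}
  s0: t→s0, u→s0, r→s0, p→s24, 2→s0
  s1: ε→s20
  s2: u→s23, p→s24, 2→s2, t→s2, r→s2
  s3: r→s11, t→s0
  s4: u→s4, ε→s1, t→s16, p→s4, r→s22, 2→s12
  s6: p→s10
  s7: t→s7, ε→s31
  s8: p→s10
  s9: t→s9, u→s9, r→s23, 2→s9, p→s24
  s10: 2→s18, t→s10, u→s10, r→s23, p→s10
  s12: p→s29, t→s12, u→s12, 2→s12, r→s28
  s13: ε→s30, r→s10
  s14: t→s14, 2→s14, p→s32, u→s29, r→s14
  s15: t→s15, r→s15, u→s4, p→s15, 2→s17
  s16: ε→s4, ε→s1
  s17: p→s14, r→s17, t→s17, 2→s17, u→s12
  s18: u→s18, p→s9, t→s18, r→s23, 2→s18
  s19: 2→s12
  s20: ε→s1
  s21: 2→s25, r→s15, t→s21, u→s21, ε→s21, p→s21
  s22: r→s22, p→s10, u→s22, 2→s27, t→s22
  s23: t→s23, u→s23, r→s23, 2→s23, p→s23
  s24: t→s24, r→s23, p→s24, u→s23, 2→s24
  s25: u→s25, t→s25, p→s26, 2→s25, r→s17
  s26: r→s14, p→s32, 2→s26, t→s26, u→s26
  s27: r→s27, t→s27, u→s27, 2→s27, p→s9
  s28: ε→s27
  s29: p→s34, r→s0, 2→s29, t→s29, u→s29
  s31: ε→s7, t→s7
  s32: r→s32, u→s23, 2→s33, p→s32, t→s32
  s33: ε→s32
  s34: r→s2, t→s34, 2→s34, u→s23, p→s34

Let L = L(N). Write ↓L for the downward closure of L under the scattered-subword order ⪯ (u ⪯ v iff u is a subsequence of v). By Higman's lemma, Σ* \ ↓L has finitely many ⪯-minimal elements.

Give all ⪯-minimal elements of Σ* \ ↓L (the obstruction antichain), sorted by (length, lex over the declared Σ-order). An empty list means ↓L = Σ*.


min(Σ*\↓L) = [2ppu, rurpr].

|Q|=35, |F|=19, |δ|=119 (11 ε).
min D↑ (20 st, q0=0, F={10}): 0:p→0,2→1,u→0,r→2,t→0 1:p→3,2→1,u→1,r→4,t→1 2:p→2,2→4,u→5,r→2,t→2 3:p→6,2→3,u→3,r→7,t→3 4:p→7,2→4,u→8,r→4,t→4 5:p→5,2→8,u→5,r→9,t→5 6:p→6,2→6,u→10,r→6,t→6 7:p→6,2→7,u→11,r→7,t→7 8:p→11,2→8,u→8,r→12,t→8 9:p→13,2→12,u→9,r→9,t→9 10:p→10,2→10,u→10,r→10,t→10 11:p→14,2→11,u→11,r→15,t→11 12:p→16,2→12,u→12,r→12,t→12 13:p→13,2→17,u→13,r→10,t→13 14:p→14,2→14,u→10,r→18,t→14 15:p→19,2→15,u→15,r→15,t→15 16:p→19,2→16,u→16,r→10,t→16 17:p→16,2→17,u→17,r→10,t→17 18:p→19,2→18,u→10,r→18,t→18 19:p→19,2→19,u→10,r→10,t→19 [Hopcroft].
'2ppu': |S_i|=[25, 17, 11, 6, 1] end={s23} — reject; 4/4 deletions ∈↓L.
'rurpr': |S_i|=[25, 22, 17, 10, 5, 1] end={s23} — reject; 5/5 deletions ∈↓L.
2 minimals (antichain).


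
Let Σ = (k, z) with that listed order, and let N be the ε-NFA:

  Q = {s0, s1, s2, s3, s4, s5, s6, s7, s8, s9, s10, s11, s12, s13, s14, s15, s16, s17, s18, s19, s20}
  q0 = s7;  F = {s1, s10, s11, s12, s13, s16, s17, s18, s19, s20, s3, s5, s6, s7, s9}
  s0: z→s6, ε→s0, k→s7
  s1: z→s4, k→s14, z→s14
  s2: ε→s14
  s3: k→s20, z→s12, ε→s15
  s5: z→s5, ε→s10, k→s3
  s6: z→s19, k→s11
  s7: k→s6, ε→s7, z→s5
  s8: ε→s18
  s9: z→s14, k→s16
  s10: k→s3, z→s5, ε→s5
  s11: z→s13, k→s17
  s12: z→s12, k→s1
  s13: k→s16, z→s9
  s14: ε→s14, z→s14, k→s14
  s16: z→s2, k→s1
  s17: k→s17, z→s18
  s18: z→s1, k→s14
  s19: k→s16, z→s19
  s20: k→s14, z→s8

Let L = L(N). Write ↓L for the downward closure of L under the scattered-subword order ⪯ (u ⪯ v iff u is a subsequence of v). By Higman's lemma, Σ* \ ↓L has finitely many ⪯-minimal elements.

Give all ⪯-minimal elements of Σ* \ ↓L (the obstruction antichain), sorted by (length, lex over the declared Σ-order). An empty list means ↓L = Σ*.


Antichain: [kzkz, zkkk, kkkzk, kkzzz].

|Q|=21, |F|=15, |δ|=43 (8 ε).
min D↑ (15 st, q0=0, F={14}): 0:k→1,z→2 1:k→3,z→4 2:k→5,z→2 3:k→6,z→7 4:k→8,z→4 5:k→9,z→10 6:k→6,z→11 7:k→8,z→12 8:k→13,z→14 9:k→14,z→11 10:k→13,z→10 11:k→14,z→13 12:k→8,z→14 13:k→14,z→14 14:k→14,z→14 (ε-aug+det+¬).
'kzkz': |S_i|=[20, 17, 11, 5, 3] end={s14,s2,s4} rej; 4/4 single-dels accept.
'zkkk': N↓-sim [20, 16, 11, 6, 1] end={s14} ∉↓L; 4/4 single-dels accept.
'kkkzk': |S_i|=[20, 17, 12, 7, 5, 1] end={s14} — reject; 5/5 single-dels accept.
'kkzzz': |S_i|=[20, 17, 12, 9, 6, 3] end={s14,s2,s4} rej; 5/5 single-dels accept.
4 minimals (antichain).


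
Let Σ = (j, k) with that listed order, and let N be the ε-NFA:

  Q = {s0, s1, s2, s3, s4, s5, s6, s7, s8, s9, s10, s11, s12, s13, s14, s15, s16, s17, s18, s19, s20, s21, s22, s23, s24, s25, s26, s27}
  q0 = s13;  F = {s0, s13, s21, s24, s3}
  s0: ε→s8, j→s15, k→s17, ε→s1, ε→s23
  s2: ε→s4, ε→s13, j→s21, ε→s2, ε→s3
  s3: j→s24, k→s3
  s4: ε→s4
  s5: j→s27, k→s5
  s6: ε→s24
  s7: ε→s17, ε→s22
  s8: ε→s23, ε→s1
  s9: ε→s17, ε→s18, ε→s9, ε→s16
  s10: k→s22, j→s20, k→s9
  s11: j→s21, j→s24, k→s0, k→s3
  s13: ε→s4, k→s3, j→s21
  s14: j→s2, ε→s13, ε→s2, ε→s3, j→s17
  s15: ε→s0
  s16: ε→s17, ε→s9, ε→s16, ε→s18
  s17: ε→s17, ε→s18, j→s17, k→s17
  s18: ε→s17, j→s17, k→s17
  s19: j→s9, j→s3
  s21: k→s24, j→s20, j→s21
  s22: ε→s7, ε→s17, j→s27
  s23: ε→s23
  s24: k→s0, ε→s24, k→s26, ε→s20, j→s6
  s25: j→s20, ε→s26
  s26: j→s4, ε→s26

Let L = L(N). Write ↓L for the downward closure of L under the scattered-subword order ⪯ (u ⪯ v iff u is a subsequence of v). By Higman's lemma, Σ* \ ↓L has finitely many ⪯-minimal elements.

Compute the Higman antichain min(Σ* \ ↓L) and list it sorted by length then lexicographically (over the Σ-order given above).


min(Σ*\↓L) = [jkkk, kjkk].

|Q|=28, |F|=5, |δ|=69 (36 ε).
min D↑ (6 st, q0=0, F={5}): 0:j→1,k→2 1:j→1,k→3 2:j→3,k→2 3:j→3,k→4 4:j→4,k→5 5:j→5,k→5.
'jkkk': |S_i|=[15, 13, 12, 9, 2] end={s17,s18} ∉↓L; 4/4 single-dels accept.
'kjkk': |S_i|=[15, 13, 12, 9, 2] end={s17,s18} ∉↓L; 4/4 del acc.
2 minimals (antichain).


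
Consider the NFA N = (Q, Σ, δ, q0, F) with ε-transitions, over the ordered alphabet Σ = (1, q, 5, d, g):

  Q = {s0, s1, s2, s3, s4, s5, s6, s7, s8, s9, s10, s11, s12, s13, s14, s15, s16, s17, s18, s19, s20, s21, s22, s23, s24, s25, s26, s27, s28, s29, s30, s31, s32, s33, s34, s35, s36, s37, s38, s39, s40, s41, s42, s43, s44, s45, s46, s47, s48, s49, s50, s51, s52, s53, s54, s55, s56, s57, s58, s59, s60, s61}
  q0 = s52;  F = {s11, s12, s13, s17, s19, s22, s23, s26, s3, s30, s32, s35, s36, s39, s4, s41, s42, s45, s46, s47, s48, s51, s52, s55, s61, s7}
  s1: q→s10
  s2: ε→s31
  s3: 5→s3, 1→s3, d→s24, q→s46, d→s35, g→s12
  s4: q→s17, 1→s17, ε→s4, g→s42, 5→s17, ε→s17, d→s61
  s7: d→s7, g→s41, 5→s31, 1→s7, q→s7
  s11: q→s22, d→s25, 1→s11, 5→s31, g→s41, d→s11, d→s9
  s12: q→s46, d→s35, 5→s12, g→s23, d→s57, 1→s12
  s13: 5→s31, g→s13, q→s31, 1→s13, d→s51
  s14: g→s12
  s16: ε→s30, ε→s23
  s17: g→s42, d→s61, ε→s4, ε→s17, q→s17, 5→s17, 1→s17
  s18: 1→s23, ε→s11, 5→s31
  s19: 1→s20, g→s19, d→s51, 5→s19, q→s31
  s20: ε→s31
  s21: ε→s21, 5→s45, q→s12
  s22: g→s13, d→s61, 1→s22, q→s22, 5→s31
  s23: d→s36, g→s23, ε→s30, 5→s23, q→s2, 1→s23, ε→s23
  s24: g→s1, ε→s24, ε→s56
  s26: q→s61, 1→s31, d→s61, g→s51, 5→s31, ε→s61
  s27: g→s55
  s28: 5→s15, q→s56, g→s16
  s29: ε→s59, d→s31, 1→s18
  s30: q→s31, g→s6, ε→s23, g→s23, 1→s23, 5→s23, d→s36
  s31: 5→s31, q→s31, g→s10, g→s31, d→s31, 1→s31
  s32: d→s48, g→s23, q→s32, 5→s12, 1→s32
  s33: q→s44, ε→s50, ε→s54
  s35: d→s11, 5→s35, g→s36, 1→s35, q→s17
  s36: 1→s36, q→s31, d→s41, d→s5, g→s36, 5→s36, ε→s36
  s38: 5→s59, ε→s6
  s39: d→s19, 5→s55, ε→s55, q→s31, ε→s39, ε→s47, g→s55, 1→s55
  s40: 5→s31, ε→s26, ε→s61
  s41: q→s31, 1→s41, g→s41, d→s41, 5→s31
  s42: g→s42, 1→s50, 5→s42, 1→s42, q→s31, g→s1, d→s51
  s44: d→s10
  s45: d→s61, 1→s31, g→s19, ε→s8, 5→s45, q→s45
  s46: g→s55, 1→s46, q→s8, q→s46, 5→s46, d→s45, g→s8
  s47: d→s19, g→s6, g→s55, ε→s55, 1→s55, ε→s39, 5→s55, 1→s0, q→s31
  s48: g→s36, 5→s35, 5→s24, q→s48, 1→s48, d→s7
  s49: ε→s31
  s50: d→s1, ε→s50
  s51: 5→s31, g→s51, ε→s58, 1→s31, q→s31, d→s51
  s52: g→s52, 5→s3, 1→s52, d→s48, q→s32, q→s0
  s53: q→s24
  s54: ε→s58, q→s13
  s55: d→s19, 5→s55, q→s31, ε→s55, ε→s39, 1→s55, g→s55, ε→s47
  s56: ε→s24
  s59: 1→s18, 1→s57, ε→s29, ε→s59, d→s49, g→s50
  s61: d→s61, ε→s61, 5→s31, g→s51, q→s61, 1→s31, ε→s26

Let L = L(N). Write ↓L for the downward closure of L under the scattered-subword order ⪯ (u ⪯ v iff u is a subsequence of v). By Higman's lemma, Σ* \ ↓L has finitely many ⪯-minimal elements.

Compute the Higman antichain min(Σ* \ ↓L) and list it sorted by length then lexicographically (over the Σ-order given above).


|Q|=62, |F|=26, |δ|=215 (41 ε).
min D↑ (22 st, q0=0, F={10}): 0:1→0,q→1,5→2,d→3,g→0 1:1→1,q→1,5→4,d→3,g→5 2:1→2,q→6,5→2,d→7,g→4 3:1→3,q→3,5→7,d→8,g→9 4:1→4,q→6,5→4,d→7,g→5 5:1→5,q→10,5→5,d→9,g→5 6:1→6,q→6,5→6,d→11,g→12 7:1→7,q→13,5→7,d→14,g→9 8:1→8,q→8,5→10,d→8,g→15 9:1→9,q→10,5→9,d→15,g→9 10:1→10,q→10,5→10,d→10,g→10 11:1→10,q→11,5→11,d→16,g→17 12:1→12,q→10,5→12,d→17,g→12 13:1→13,q→13,5→13,d→16,g→18 14:1→14,q→19,5→10,d→14,g→15 15:1→15,q→10,5→10,d→15,g→15 16:1→10,q→16,5→10,d→16,g→20 17:1→10,q→10,5→17,d→20,g→17 18:1→18,q→10,5→18,d→20,g→18 19:1→19,q→19,5→10,d→16,g→21 20:1→10,q→10,5→10,d→20,g→20 21:1→21,q→10,5→10,d→20,g→21 [Hopcroft].
'qgq': N↓-sim [42, 40, 22, 3] end={s10,s2,s31} rej; 3/3 deletions ∈↓L.
'dd5': run [42, 29, 15, 2] end={s10,s31} rej; 3/3 deletions ∈↓L.
'dgq': N↓-sim [42, 29, 13, 2] end={s10,s31} rej; 3/3 single-dels accept.
'5qd1': |S_i|=[42, 38, 24, 11, 3] end={s10,s20,s31} rej; 4/4 del acc.
'5ggq': |S_i|=[42, 38, 35, 22, 3] end={s10,s2,s31} — reject; 4/4 deletions ∈↓L.
5 minimals (antichain).

Antichain: [qgq, dd5, dgq, 5qd1, 5ggq].


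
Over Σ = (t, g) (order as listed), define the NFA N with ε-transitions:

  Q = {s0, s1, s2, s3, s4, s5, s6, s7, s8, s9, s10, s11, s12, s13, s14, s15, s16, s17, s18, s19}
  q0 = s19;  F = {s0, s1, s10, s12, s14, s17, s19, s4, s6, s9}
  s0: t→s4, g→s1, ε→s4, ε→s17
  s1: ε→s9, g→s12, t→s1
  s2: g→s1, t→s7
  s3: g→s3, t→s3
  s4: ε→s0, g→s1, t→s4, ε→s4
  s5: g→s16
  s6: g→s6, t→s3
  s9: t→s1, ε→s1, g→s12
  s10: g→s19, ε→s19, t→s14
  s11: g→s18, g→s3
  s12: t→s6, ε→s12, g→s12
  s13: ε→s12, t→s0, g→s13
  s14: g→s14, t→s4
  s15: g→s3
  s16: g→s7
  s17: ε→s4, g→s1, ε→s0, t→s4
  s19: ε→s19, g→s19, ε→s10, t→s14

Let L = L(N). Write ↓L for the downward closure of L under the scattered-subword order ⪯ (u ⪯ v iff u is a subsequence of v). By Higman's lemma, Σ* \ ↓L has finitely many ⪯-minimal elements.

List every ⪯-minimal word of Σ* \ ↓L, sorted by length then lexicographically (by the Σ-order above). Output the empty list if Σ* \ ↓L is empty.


A = [ttggtt].

|Q|=20, |F|=10, |δ|=44 (13 ε).
min D↑ (7 st, q0=0, F={6}): 0:t→1,g→0 1:t→2,g→1 2:t→2,g→3 3:t→3,g→4 4:t→5,g→4 5:t→6,g→5 6:t→6,g→6 (ε-aug+det+¬).
'ttggtt': run [11, 9, 8, 5, 3, 2, 1] end={s3} ∉↓L; 6/6 deletions ∈↓L.
1 obstructions.


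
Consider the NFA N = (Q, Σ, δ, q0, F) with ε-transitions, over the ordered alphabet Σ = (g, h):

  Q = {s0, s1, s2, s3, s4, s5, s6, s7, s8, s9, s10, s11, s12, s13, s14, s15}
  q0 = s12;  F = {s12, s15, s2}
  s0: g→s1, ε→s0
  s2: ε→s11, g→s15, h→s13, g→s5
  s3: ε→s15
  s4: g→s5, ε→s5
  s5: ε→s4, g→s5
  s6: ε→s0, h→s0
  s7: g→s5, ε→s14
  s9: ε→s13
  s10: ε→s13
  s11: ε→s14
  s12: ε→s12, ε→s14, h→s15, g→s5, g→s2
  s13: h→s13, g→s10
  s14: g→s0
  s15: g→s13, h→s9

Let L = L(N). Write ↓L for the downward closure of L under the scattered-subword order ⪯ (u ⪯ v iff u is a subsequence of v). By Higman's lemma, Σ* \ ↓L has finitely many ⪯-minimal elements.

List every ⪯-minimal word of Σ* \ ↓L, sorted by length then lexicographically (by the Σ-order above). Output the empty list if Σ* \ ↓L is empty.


|Q|=16, |F|=3, |δ|=28 (12 ε).
min D↑ (4 st, q0=0, F={3}): 0:g→1,h→2 1:g→2,h→3 2:g→3,h→3 3:g→3,h→3 [Hopcroft].
'gh': N↓-sim [12, 11, 3] end={s10,s13,s9} ∉↓L; 2/2 single-dels accept.
'hg': run [12, 4, 2] end={s10,s13} — reject; 2/2 single-dels accept.
'hh': N↓-sim [12, 4, 3] end={s10,s13,s9} ∉↓L; 2/2 del acc.
'ggg': run [12, 11, 8, 5] end={s1,s10,s13,s4,s5} — reject; 3/3 del acc.
4 words, ⪯-incomp.

min(Σ*\↓L) = [gh, hg, hh, ggg].


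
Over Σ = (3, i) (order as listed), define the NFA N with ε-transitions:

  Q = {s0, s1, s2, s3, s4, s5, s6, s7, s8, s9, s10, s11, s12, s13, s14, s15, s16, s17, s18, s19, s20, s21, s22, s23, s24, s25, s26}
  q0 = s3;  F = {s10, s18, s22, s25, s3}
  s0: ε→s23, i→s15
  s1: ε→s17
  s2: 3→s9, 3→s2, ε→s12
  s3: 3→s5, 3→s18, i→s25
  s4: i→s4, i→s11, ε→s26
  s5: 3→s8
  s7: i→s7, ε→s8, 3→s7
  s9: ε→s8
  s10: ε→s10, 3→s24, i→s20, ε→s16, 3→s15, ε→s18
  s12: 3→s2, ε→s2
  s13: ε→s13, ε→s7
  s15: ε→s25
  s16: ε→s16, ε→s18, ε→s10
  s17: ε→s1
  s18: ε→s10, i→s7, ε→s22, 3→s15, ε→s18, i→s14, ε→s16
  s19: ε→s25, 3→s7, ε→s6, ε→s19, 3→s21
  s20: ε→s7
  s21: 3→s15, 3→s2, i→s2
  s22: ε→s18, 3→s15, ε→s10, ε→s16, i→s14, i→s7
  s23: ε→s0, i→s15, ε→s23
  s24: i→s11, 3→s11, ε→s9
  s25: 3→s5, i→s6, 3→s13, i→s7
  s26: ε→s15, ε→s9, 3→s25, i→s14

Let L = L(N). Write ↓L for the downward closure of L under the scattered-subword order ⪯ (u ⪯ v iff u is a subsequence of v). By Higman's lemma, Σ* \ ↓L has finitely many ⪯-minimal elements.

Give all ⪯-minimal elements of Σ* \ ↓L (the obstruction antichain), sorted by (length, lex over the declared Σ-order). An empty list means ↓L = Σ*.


Antichain: [3i, i3, ii, 333].

|Q|=27, |F|=5, |δ|=68 (33 ε).
min D↑ (4 st, q0=0, F={3}): 0:3→1,i→2 1:3→2,i→3 2:3→3,i→3 3:3→3,i→3 (ε-aug+det+¬).
'3i': run [17, 16, 6] end={s11,s14,s20,s6,s7,s8} ∉↓L; 2/2 deletions ∈↓L.
'i3': run [17, 9, 4] end={s13,s5,s7,s8} ∉↓L; 2/2 deletions ∈↓L.
'ii': |S_i|=[17, 9, 3] end={s6,s7,s8} — reject; 2/2 del acc.
'333': |S_i|=[17, 16, 10, 5] end={s11,s13,s5,s7,s8} — reject; 3/3 single-dels accept.
4 words, ⪯-incomp.


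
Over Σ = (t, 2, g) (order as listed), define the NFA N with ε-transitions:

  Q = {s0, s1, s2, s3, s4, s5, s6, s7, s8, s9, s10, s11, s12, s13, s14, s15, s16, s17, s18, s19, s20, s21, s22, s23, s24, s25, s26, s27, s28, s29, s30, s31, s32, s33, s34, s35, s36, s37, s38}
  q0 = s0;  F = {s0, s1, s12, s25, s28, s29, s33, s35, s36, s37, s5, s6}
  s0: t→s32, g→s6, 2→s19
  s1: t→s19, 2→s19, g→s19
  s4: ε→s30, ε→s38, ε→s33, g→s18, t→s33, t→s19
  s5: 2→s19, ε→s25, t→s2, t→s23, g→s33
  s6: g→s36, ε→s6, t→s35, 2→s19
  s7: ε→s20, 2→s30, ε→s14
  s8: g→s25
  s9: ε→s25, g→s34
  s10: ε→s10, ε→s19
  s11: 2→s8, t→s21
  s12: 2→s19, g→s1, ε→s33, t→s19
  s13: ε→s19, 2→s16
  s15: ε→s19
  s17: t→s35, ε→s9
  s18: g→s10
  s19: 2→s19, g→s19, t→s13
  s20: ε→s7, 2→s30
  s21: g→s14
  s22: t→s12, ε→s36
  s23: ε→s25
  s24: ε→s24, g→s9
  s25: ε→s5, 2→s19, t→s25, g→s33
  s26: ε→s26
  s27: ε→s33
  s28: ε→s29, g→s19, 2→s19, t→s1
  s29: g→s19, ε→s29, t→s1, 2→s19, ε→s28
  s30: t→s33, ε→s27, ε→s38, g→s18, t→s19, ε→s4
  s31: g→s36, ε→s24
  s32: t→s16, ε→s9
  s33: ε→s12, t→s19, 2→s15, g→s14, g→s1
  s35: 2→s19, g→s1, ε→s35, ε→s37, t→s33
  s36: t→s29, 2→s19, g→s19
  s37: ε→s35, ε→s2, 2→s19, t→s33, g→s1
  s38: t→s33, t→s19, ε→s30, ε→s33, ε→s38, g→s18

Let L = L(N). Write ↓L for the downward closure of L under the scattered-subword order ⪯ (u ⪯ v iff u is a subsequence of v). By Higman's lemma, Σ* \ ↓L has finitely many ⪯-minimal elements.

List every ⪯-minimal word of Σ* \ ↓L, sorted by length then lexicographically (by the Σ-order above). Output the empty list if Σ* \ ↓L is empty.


min(Σ*\↓L) = [2, tgt, ggg, gttt].

|Q|=39, |F|=12, |δ|=101 (37 ε).
min D↑ (9 st, q0=0, F={2}): 0:t→1,2→2,g→3 1:t→1,2→2,g→4 2:t→2,2→2,g→2 3:t→5,2→2,g→6 4:t→2,2→2,g→7 5:t→4,2→2,g→7 6:t→8,2→2,g→2 7:t→2,2→2,g→2 8:t→7,2→2,g→2 (ε-aug+det+¬).
'2': N↓-sim [22, 4] end={s13,s15,s16,s19} — reject; 1/1 single-dels accept.
'tgt': run [22, 19, 9, 3] end={s13,s16,s19} ∉↓L; 3/3 del acc.
'ggg': run [22, 16, 8, 3] end={s13,s16,s19} ∉↓L; 3/3 deletions ∈↓L.
'gttt': run [22, 16, 13, 8, 3] end={s13,s16,s19} rej; 4/4 deletions ∈↓L.
4 words, ⪯-incomp.


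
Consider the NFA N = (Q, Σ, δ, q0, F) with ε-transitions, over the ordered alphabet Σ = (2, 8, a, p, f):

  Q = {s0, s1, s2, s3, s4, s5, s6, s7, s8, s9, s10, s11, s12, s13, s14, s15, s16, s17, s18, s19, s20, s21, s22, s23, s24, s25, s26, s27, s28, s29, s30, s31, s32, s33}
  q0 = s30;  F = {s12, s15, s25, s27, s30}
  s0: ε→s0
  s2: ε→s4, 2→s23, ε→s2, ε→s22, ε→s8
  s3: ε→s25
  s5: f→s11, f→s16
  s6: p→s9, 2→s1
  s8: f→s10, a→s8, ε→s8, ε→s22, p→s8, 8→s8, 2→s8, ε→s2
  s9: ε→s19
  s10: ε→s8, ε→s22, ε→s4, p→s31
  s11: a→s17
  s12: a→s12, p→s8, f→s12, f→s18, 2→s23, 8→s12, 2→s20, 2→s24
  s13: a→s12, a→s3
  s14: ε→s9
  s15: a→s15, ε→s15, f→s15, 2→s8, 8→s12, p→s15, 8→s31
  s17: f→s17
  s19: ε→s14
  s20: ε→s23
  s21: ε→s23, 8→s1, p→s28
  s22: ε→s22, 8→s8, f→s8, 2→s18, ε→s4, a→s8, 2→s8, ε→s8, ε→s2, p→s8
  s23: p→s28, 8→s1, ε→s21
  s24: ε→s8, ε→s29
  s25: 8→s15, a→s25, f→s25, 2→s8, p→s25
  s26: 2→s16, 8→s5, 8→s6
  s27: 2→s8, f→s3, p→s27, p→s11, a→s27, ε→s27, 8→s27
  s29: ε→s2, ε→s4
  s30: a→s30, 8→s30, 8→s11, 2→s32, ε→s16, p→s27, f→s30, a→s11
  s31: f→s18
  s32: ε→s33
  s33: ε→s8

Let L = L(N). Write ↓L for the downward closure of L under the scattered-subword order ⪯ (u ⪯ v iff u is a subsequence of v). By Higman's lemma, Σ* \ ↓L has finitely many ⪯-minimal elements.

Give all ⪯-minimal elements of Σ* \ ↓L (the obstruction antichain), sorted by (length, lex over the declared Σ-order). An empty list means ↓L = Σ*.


Antichain: [2, pf88p].

|Q|=34, |F|=5, |δ|=92 (31 ε).
min D↑ (6 st, q0=0, F={1}): 0:2→1,8→0,a→0,p→2,f→0 1:2→1,8→1,a→1,p→1,f→1 2:2→1,8→2,a→2,p→2,f→3 3:2→1,8→4,a→3,p→3,f→3 4:2→1,8→5,a→4,p→4,f→4 5:2→1,8→5,a→5,p→1,f→5.
'2': run [25, 16] end={s1,s10,s18,s2,s20,s21,s22,s23,s24,s28,s29,s31,…} — reject; 1/1 deletions ∈↓L.
'pf88p': N↓-sim [25, 21, 19, 16, 15, 11] end={s1,s10,s18,s2,s21,s22,s23,s28,s31,s4,s8} rej; 5/5 deletions ∈↓L.
2 obstructions.


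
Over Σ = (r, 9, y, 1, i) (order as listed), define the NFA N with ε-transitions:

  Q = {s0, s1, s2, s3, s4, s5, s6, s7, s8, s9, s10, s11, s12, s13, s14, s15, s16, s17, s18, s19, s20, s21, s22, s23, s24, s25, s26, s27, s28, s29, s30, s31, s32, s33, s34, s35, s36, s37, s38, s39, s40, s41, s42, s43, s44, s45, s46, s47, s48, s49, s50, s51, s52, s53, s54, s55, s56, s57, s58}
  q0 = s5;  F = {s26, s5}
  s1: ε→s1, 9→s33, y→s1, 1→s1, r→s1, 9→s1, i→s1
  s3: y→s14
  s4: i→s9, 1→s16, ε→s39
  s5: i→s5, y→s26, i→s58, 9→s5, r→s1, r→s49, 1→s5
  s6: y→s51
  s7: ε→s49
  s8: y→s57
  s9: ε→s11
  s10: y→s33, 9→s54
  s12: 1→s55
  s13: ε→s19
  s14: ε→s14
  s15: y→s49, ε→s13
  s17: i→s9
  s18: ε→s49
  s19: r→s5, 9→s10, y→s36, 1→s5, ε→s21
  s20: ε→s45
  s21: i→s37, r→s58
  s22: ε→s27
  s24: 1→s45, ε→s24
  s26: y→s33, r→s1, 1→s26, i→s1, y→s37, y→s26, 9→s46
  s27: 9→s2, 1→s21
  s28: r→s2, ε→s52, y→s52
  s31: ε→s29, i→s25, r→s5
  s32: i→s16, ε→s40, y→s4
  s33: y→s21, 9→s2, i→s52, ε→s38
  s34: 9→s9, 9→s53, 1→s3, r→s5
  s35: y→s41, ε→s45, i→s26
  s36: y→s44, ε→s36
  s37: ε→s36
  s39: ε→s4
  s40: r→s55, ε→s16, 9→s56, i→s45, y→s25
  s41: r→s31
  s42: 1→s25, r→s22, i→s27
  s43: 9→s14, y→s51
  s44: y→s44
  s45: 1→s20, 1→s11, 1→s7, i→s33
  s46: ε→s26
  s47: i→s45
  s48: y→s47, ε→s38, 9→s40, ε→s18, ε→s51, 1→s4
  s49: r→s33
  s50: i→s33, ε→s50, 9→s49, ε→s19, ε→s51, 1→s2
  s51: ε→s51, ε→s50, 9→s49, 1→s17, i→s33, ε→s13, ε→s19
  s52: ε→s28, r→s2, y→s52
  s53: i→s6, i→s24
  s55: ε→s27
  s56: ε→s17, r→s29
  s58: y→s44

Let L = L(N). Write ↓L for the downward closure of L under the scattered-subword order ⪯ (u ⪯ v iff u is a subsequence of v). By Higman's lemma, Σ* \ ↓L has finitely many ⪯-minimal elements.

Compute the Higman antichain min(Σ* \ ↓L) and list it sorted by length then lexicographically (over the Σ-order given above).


|Q|=59, |F|=2, |δ|=122 (35 ε).
min D↑ (3 st, q0=0, F={1}): 0:r→1,9→0,y→2,1→0,i→0 1:r→1,9→1,y→1,1→1,i→1 2:r→1,9→2,y→2,1→2,i→1.
'r': |S_i|=[15, 12] end={s1,s2,s21,s28,s33,s36,s37,s38,s44,s49,s52,s58} — reject; 1/1 single-dels accept.
'yi': N↓-sim [15, 13, 11] end={s1,s2,s21,s28,s33,s36,s37,s38,s44,s52,s58} ∉↓L; 2/2 deletions ∈↓L.
2 words, ⪯-incomp.

min(Σ*\↓L) = [r, yi].


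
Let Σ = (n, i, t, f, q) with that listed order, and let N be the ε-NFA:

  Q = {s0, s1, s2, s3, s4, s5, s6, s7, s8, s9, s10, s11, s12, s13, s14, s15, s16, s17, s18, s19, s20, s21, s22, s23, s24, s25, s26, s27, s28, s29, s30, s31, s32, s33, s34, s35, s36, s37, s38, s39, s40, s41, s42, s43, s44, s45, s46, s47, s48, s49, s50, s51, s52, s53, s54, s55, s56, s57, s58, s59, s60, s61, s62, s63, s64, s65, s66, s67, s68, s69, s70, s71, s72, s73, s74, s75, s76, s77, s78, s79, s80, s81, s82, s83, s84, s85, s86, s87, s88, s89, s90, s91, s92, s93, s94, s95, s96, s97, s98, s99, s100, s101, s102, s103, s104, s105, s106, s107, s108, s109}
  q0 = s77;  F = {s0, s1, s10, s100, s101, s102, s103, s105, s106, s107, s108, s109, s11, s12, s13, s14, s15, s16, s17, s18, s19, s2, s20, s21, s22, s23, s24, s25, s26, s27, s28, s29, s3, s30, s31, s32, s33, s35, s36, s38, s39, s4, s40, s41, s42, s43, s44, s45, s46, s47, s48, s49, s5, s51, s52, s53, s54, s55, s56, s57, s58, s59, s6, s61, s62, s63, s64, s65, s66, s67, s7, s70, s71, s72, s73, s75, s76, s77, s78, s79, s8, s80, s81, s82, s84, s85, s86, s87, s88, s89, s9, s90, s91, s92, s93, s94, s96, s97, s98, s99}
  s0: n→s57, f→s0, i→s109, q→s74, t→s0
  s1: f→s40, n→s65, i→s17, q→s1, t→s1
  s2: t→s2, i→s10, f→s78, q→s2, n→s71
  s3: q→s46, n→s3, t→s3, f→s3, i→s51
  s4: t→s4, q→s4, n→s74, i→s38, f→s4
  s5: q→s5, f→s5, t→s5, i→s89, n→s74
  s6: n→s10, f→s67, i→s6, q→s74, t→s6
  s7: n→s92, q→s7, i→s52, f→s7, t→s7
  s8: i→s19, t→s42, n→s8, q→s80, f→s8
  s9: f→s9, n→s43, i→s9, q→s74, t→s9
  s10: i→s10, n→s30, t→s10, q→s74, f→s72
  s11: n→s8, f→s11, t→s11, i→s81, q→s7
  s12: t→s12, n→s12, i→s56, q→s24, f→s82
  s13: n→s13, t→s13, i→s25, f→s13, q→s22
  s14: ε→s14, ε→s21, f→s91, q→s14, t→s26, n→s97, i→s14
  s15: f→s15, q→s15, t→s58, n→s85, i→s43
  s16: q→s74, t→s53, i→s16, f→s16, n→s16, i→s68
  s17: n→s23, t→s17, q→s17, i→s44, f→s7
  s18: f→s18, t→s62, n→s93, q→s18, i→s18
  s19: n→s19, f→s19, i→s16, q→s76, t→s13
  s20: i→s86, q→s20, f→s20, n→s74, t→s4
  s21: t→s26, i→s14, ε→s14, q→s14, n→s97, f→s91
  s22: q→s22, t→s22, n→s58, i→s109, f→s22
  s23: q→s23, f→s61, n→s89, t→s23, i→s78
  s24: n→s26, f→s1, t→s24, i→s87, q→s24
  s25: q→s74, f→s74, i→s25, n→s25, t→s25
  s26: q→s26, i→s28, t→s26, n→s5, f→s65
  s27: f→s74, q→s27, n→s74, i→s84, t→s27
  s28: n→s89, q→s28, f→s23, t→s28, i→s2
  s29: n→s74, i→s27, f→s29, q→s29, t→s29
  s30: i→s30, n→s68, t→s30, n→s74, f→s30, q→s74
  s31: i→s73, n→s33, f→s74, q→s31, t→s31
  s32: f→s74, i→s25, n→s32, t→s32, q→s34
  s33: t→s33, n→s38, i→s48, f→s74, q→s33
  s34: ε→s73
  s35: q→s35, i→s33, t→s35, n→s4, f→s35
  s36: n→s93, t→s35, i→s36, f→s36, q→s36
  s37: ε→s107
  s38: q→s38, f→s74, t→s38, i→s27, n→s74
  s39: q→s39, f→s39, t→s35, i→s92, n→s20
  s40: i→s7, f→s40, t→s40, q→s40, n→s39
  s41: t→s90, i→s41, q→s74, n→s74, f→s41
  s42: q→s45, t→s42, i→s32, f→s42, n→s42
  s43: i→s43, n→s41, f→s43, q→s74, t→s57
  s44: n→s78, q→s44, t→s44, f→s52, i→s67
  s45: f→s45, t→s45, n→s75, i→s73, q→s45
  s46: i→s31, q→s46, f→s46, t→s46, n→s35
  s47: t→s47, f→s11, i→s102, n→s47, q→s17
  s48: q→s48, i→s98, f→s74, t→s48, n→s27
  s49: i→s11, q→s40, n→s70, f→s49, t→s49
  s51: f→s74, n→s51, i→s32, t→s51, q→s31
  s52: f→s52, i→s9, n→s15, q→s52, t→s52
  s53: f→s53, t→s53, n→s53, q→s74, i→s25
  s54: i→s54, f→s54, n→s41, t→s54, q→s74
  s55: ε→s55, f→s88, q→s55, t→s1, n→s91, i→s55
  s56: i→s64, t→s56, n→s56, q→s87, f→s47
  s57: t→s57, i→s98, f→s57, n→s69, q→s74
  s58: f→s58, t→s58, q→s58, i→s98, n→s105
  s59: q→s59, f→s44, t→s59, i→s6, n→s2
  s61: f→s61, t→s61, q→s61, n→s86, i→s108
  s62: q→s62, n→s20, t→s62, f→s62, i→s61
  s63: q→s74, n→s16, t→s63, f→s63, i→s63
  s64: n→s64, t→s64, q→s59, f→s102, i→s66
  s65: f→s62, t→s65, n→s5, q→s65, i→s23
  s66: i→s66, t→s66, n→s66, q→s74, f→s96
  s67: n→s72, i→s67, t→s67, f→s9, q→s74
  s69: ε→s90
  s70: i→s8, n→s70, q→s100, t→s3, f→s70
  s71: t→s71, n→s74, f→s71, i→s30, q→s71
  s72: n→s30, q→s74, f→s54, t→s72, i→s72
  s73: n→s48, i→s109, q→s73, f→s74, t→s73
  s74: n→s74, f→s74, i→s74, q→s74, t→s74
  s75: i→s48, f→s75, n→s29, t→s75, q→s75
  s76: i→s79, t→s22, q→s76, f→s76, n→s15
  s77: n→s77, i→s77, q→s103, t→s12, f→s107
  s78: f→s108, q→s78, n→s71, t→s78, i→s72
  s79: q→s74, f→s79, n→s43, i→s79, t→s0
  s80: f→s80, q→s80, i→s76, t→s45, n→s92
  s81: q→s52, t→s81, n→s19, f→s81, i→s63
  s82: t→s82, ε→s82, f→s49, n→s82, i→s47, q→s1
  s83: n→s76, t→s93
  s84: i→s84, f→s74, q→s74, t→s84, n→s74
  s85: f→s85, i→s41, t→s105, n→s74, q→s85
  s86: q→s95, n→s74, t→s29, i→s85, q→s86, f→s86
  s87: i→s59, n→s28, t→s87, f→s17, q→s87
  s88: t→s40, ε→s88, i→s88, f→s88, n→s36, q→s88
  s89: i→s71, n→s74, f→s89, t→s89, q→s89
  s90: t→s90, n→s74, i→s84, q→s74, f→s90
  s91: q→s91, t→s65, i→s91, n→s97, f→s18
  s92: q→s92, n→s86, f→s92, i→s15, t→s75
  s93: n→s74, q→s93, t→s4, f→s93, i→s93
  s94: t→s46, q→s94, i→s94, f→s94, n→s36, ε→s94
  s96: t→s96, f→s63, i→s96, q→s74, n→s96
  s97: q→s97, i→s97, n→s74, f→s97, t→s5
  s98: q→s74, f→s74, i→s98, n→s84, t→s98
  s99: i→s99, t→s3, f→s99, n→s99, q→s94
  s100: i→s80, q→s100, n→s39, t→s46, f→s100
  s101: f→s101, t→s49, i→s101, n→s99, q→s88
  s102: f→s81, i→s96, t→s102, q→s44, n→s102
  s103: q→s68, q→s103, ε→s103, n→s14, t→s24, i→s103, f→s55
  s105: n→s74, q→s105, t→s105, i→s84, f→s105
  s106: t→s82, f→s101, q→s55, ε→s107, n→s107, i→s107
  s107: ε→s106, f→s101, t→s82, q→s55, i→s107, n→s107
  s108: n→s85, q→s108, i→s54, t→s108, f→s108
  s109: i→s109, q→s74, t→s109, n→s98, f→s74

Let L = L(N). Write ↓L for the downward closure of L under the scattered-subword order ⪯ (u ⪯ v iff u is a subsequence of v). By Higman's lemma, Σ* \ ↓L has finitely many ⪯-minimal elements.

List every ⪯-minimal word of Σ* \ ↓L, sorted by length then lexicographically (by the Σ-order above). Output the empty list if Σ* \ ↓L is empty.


Antichain: [qnnn, tiiiq, ffntif].

|Q|=110, |F|=100, |δ|=524 (13 ε).
min D↑ (99 st, q0=0, F={34}): 0:n→0,i→0,t→1,f→2,q→3 1:n→1,i→4,t→1,f→5,q→6 2:n→2,i→2,t→5,f→7,q→8 3:n→9,i→3,t→6,f→8,q→3 4:n→4,i→10,t→4,f→11,q→12 5:n→5,i→11,t→5,f→13,q→14 6:n→15,i→12,t→6,f→14,q→6 7:n→16,i→7,t→13,f→7,q→17 8:n→18,i→8,t→14,f→17,q→8 9:n→19,i→9,t→15,f→18,q→9 10:n→10,i→20,t→10,f→21,q→22 11:n→11,i→21,t→11,f→23,q→24 12:n→25,i→22,t→12,f→24,q→12 13:n→26,i→23,t→13,f→13,q→27 14:n→28,i→24,t→14,f→27,q→14 15:n→29,i→25,t→15,f→28,q→15 16:n→16,i→16,t→30,f→16,q→31 17:n→32,i→17,t→27,f→17,q→17 18:n→19,i→18,t→28,f→33,q→18 19:n→34,i→19,t→29,f→19,q→19 20:n→20,i→20,t→20,f→35,q→34 21:n→21,i→35,t→21,f→36,q→37 22:n→38,i→39,t→22,f→37,q→22 23:n→40,i→36,t→23,f→23,q→41 24:n→42,i→37,t→24,f→41,q→24 25:n→43,i→38,t→25,f→42,q→25 26:n→26,i→40,t→30,f→26,q→44 27:n→45,i→41,t→27,f→27,q→27 28:n→29,i→42,t→28,f→46,q→28 29:n→34,i→43,t→29,f→29,q→29 30:n→30,i→47,t→30,f→30,q→48 31:n→32,i→31,t→48,f→31,q→31 32:n→49,i→32,t→50,f→32,q→32 33:n→49,i→33,t→46,f→33,q→33 34:n→34,i→34,t→34,f→34,q→34 35:n→35,i→35,t→35,f→51,q→34 36:n→52,i→51,t→36,f→36,q→53 37:n→54,i→55,t→37,f→53,q→37 38:n→56,i→57,t→38,f→54,q→38 39:n→57,i→39,t→39,f→55,q→34 40:n→40,i→52,t→58,f→40,q→59 41:n→60,i→53,t→41,f→41,q→41 42:n→43,i→54,t→42,f→61,q→42 43:n→34,i→56,t→43,f→43,q→43 44:n→45,i→59,t→48,f→44,q→44 45:n→62,i→60,t→50,f→45,q→45 46:n→62,i→61,t→46,f→46,q→46 47:n→47,i→63,t→47,f→34,q→64 48:n→50,i→64,t→48,f→48,q→48 49:n→34,i→49,t→65,f→49,q→49 50:n→65,i→66,t→50,f→50,q→50 51:n→67,i→51,t→51,f→51,q→34 52:n→52,i→67,t→68,f→52,q→69 53:n→70,i→71,t→53,f→53,q→53 54:n→56,i→72,t→54,f→73,q→54 55:n→72,i→55,t→55,f→71,q→34 56:n→34,i→74,t→56,f→56,q→56 57:n→74,i→57,t→57,f→72,q→34 58:n→58,i→63,t→58,f→58,q→75 59:n→60,i→69,t→75,f→59,q→59 60:n→76,i→70,t→77,f→60,q→60 61:n→76,i→73,t→61,f→61,q→61 62:n→34,i→76,t→65,f→62,q→62 63:n→63,i→78,t→63,f→34,q→79 64:n→66,i→79,t→64,f→34,q→64 65:n→34,i→80,t→65,f→65,q→65 66:n→80,i→81,t→66,f→34,q→66 67:n→67,i→67,t→82,f→67,q→34 68:n→68,i→78,t→68,f→68,q→83 69:n→70,i→84,t→83,f→69,q→69 70:n→85,i→86,t→87,f→70,q→70 71:n→86,i→71,t→71,f→71,q→34 72:n→74,i→72,t→72,f→88,q→34 73:n→85,i→88,t→73,f→73,q→73 74:n→34,i→74,t→74,f→74,q→34 75:n→77,i→79,t→75,f→75,q→75 76:n→34,i→85,t→89,f→76,q→76 77:n→89,i→81,t→77,f→77,q→77 78:n→78,i→78,t→78,f→34,q→34 79:n→81,i→90,t→79,f→34,q→79 80:n→34,i→91,t→80,f→34,q→80 81:n→91,i→92,t→81,f→34,q→81 82:n→82,i→78,t→82,f→82,q→34 83:n→87,i→90,t→83,f→83,q→83 84:n→86,i→84,t→93,f→84,q→34 85:n→34,i→94,t→95,f→85,q→85 86:n→94,i→86,t→96,f→86,q→34 87:n→95,i→92,t→87,f→87,q→87 88:n→94,i→88,t→88,f→88,q→34 89:n→34,i→91,t→89,f→89,q→89 90:n→92,i→90,t→90,f→34,q→34 91:n→34,i→97,t→91,f→34,q→91 92:n→97,i→92,t→92,f→34,q→34 93:n→96,i→90,t→93,f→93,q→34 94:n→34,i→94,t→98,f→94,q→34 95:n→34,i→97,t→95,f→95,q→95 96:n→98,i→92,t→96,f→96,q→34 97:n→34,i→97,t→97,f→34,q→34 98:n→34,i→97,t→98,f→98,q→34 [Hopcroft].
'qnnn': |S_i|=[105, 77, 49, 21, 2] end={s68,s74} — reject; 4/4 single-dels accept.
'tiiiq': run [105, 89, 71, 48, 25, 1] end={s74} — reject; 5/5 del acc.
'ffntif': |S_i|=[105, 89, 73, 53, 31, 14, 1] end={s74} rej; 6/6 deletions ∈↓L.
3 words, ⪯-incomp.


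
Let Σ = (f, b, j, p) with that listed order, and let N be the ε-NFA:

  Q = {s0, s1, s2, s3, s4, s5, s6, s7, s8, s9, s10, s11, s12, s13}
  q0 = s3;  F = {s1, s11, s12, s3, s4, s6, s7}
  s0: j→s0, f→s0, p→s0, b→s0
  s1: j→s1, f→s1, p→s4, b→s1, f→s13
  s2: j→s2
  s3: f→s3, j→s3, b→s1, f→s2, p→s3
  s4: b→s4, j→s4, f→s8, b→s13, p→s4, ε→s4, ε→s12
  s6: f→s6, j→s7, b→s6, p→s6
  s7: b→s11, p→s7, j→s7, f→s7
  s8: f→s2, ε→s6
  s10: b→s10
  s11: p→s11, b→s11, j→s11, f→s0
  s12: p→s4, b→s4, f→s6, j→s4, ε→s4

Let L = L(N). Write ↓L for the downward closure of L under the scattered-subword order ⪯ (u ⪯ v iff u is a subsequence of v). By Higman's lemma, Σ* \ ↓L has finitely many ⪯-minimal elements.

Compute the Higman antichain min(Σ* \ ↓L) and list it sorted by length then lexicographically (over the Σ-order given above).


|Q|=14, |F|=7, |δ|=42 (4 ε).
min D↑ (7 st, q0=0, F={6}): 0:f→0,b→1,j→0,p→0 1:f→1,b→1,j→1,p→2 2:f→3,b→2,j→2,p→2 3:f→3,b→3,j→4,p→3 4:f→4,b→5,j→4,p→4 5:f→6,b→5,j→5,p→5 6:f→6,b→6,j→6,p→6.
'bpfjbf': run [11, 10, 9, 6, 4, 2, 1] end={s0} rej; 6/6 deletions ∈↓L.
1 minimals (antichain).

min(Σ*\↓L) = [bpfjbf].


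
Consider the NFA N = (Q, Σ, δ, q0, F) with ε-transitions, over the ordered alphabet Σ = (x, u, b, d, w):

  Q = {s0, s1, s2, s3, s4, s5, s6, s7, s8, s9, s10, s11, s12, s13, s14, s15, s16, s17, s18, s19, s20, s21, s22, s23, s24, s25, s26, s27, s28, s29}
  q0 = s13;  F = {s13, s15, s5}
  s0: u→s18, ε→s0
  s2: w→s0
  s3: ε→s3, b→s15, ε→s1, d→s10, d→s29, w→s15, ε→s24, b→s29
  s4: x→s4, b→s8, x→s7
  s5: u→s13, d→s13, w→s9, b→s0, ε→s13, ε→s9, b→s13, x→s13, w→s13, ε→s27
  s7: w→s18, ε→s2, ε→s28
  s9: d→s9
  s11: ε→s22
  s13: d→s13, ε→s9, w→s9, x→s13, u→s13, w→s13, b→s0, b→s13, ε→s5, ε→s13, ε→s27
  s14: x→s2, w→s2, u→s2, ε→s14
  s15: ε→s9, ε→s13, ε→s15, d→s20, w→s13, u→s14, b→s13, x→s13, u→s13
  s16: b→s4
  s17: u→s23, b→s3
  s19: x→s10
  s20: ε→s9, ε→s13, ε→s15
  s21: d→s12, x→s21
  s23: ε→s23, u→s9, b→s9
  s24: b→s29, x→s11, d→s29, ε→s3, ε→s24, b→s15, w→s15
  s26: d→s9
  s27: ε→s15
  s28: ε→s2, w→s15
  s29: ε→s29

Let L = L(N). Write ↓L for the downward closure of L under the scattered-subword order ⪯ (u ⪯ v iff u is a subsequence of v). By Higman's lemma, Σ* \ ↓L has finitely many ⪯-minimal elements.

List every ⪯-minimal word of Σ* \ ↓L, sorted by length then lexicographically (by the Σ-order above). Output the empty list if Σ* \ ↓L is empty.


|Q|=30, |F|=3, |δ|=77 (27 ε).
min D↑ (1 st, q0=0, F={}): 0:x→0,u→0,b→0,d→0,w→0 [Hopcroft].
L(D↑) = ∅; no obstructions.

Antichain: [].


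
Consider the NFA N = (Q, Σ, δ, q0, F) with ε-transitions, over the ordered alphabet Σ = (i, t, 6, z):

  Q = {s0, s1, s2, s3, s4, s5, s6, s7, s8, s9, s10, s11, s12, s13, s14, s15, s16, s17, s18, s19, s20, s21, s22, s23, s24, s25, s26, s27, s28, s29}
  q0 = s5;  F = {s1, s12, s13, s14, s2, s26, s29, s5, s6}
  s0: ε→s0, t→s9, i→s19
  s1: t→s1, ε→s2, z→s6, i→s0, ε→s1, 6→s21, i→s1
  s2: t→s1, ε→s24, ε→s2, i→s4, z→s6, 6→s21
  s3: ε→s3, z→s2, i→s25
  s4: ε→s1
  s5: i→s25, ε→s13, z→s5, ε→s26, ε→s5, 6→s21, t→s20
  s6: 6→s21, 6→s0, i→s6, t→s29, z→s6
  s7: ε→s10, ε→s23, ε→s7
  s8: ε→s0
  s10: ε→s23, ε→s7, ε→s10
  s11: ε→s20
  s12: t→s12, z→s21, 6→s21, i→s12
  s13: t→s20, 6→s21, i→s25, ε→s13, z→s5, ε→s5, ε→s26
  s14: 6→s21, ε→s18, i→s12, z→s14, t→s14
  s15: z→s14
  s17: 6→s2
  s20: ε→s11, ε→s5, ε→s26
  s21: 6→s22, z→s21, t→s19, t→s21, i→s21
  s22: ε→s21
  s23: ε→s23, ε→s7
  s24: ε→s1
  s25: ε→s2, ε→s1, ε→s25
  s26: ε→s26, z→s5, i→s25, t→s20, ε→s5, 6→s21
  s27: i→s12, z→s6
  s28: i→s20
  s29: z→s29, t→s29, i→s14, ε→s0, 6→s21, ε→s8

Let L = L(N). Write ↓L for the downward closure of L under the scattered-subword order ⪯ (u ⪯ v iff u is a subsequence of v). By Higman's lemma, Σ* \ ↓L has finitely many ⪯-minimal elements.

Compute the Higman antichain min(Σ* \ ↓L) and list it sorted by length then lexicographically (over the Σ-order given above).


Antichain: [6, iztiiz].

|Q|=30, |F|=9, |δ|=88 (36 ε).
min D↑ (7 st, q0=0, F={2}): 0:i→1,t→0,6→2,z→0 1:i→1,t→1,6→2,z→3 2:i→2,t→2,6→2,z→2 3:i→3,t→4,6→2,z→3 4:i→5,t→4,6→2,z→4 5:i→6,t→5,6→2,z→5 6:i→6,t→6,6→2,z→2.
'6': run [21, 5] end={s0,s19,s21,s22,s9} — reject; 1/1 del acc.
'iztiiz': run [21, 16, 11, 10, 6, 4, 3] end={s19,s21,s22} ∉↓L; 6/6 del acc.
2 minimals (antichain).


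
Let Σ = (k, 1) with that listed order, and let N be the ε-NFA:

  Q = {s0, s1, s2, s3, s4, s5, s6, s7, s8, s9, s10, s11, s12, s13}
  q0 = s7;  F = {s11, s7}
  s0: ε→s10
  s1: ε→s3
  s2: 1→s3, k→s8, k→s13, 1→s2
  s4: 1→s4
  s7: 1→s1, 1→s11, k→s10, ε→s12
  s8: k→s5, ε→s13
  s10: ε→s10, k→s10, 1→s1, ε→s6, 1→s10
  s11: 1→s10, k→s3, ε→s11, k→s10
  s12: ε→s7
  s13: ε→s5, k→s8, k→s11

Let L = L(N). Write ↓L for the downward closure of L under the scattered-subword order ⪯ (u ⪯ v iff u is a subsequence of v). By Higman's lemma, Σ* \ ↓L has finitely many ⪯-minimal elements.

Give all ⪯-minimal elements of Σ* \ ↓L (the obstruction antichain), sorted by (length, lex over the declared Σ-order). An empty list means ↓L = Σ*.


A = [k, 11].

|Q|=14, |F|=2, |δ|=26 (9 ε).
min D↑ (3 st, q0=0, F={1}): 0:k→1,1→2 1:k→1,1→1 2:k→1,1→1 [Hopcroft].
'k': run [7, 4] end={s1,s10,s3,s6} rej; 1/1 deletions ∈↓L.
'11': run [7, 5, 4] end={s1,s10,s3,s6} ∉↓L; 2/2 del acc.
2 words, ⪯-incomp.


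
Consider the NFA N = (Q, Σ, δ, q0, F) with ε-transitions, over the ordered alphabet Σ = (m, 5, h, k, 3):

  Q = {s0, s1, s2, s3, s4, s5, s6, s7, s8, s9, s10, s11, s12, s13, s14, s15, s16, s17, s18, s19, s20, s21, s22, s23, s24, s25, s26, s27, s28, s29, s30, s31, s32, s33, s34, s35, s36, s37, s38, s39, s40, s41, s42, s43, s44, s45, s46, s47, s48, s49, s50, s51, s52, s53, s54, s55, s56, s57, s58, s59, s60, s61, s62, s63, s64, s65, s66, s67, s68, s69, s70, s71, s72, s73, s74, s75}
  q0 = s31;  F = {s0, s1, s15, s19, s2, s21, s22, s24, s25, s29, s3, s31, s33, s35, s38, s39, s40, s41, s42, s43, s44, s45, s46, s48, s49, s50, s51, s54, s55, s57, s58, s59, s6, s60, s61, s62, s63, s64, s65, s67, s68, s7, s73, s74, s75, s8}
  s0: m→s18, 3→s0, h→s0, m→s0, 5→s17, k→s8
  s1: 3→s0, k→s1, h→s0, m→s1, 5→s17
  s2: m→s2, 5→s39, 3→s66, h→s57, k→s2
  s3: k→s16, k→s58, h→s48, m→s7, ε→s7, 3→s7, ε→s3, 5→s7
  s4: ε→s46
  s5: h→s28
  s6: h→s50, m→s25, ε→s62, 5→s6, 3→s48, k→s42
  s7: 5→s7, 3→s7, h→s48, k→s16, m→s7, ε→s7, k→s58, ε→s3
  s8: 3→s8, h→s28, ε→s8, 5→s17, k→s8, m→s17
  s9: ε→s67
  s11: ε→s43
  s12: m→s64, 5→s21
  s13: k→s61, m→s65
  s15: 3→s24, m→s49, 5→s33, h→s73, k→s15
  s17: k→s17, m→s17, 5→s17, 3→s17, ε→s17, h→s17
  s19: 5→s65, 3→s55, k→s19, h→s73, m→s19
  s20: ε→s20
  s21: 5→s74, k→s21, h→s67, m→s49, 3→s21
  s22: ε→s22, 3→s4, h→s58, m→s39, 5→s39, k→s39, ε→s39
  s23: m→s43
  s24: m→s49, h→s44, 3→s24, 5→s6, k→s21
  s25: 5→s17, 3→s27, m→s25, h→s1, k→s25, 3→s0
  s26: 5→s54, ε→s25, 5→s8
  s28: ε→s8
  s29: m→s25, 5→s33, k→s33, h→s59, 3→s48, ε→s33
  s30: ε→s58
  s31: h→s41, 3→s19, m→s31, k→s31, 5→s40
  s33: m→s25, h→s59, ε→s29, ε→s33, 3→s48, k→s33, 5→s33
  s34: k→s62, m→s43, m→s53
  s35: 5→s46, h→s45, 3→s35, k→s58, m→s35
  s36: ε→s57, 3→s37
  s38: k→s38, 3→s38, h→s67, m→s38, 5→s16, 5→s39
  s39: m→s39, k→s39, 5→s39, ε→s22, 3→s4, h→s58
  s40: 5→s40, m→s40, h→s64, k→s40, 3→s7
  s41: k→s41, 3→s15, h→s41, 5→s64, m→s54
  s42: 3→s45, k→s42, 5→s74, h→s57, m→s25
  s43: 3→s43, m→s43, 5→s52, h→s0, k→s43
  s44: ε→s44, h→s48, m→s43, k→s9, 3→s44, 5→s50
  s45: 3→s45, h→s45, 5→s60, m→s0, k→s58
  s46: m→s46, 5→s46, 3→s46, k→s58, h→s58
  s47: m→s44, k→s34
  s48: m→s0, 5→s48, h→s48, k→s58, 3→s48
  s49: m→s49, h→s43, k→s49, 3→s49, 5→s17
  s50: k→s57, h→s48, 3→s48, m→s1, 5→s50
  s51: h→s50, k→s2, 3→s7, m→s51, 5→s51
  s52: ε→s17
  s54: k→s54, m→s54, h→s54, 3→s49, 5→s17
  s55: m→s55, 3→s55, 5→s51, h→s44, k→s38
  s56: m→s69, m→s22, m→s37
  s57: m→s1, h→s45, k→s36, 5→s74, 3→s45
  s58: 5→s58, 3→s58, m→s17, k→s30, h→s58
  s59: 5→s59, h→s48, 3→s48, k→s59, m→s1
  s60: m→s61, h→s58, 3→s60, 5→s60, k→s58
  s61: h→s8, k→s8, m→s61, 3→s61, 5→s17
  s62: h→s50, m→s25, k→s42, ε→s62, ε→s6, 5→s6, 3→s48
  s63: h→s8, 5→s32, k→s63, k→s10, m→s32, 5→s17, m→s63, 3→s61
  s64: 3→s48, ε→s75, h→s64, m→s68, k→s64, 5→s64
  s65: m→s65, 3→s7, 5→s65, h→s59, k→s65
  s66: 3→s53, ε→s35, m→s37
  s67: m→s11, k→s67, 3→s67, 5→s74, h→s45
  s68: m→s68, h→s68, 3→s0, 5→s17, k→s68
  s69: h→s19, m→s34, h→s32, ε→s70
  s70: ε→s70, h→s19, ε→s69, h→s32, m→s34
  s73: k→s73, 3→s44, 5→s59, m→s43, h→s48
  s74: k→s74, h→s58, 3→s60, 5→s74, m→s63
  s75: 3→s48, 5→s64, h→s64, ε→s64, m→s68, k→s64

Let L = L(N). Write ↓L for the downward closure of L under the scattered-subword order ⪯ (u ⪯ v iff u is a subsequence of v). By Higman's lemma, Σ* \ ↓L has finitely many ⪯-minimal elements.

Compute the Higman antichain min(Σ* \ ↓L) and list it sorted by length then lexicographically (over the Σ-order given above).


|Q|=76, |F|=46, |δ|=299 (31 ε).
min D↑ (42 st, q0=0, F={14}): 0:m→0,5→1,h→2,k→0,3→3 1:m→1,5→1,h→4,k→1,3→5 2:m→6,5→4,h→2,k→2,3→7 3:m→3,5→8,h→9,k→3,3→10 4:m→11,5→4,h→4,k→4,3→12 5:m→5,5→5,h→12,k→13,3→5 6:m→6,5→14,h→6,k→6,3→15 7:m→15,5→16,h→9,k→7,3→17 8:m→8,5→8,h→18,k→8,3→5 9:m→19,5→18,h→12,k→9,3→20 10:m→10,5→21,h→20,k→22,3→10 11:m→11,5→14,h→11,k→11,3→23 12:m→23,5→12,h→12,k→13,3→12 13:m→14,5→13,h→13,k→13,3→13 14:m→14,5→14,h→14,k→14,3→14 15:m→15,5→14,h→19,k→15,3→15 16:m→24,5→16,h→18,k→16,3→12 17:m→15,5→25,h→20,k→26,3→17 18:m→27,5→18,h→12,k→18,3→12 19:m→19,5→14,h→23,k→19,3→19 20:m→19,5→28,h→12,k→29,3→20 21:m→21,5→21,h→28,k→30,3→5 22:m→22,5→31,h→29,k→22,3→22 23:m→23,5→14,h→23,k→32,3→23 24:m→24,5→14,h→27,k→24,3→23 25:m→24,5→25,h→28,k→33,3→12 26:m→15,5→34,h→29,k→26,3→26 27:m→27,5→14,h→23,k→27,3→23 28:m→27,5→28,h→12,k→35,3→12 29:m→19,5→34,h→36,k→29,3→29 30:m→30,5→31,h→35,k→30,3→37 31:m→31,5→31,h→13,k→31,3→38 32:m→14,5→14,h→32,k→32,3→32 33:m→24,5→34,h→35,k→33,3→36 34:m→39,5→34,h→13,k→34,3→40 35:m→27,5→34,h→36,k→35,3→36 36:m→23,5→40,h→36,k→13,3→36 37:m→37,5→38,h→36,k→13,3→37 38:m→38,5→38,h→13,k→13,3→38 39:m→39,5→14,h→32,k→39,3→41 40:m→41,5→40,h→13,k→13,3→40 41:m→41,5→14,h→32,k→32,3→41 (ε-aug+det+¬).
'hm5': run [62, 44, 18, 3] end={s17,s32,s52} rej; 3/3 deletions ∈↓L.
'53km': run [62, 46, 21, 6, 1] end={s17} rej; 4/4 del acc.
'3hhkm': run [62, 55, 28, 11, 5, 1] end={s17} ∉↓L; 5/5 deletions ∈↓L.
'33k5hm': |S_i|=[62, 55, 48, 38, 17, 5, 1] end={s17} rej; 6/6 deletions ∈↓L.
4 words, ⪯-incomp.

min(Σ*\↓L) = [hm5, 53km, 3hhkm, 33k5hm].
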